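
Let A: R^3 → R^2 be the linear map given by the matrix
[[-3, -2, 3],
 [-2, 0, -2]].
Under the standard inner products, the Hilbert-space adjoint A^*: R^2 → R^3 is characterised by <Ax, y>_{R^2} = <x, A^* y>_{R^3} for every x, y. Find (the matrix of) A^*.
A^* = A^T =
[[-3, -2],
 [-2, 0],
 [3, -2]]

For real matrices with standard dot products, the defining identity <Ax, y> = <x, A^* y> gives (Ax)^T y = x^T (A^*) y, i.e. x^T A^T y = x^T (A^*) y. Since this holds for all x, y, we must have A^* = A^T. Therefore
A^* =
[[-3, -2],
 [-2, 0],
 [3, -2]].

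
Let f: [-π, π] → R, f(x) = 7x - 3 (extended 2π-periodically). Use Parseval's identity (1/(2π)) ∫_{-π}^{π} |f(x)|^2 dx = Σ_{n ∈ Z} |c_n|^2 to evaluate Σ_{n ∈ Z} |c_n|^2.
Σ |c_n|^2 = 49π^2/3 + 9

Expand and integrate term by term over [-π, π]:
  ∫ (7x)^2 dx = 49·(2π^3/3); ∫ 2·7·(-3)·x dx = 0 (odd integrand); ∫ (-3)^2 dx = 9·2π.
So (1/(2π)) ∫_{-π}^{π} (7x - 3)^2 dx = 49π^2/3 + 9 = 49π^2/3 + 9.
Parseval ⇒ Σ |c_n|^2 = 49π^2/3 + 9.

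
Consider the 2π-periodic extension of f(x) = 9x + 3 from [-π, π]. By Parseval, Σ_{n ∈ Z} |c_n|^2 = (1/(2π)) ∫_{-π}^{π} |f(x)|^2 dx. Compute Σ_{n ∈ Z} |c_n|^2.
Σ |c_n|^2 = 27π^2 + 9

Expand and integrate term by term over [-π, π]:
  ∫ (9x)^2 dx = 81·(2π^3/3); ∫ 2·9·(3)·x dx = 0 (odd integrand); ∫ 3^2 dx = 9·2π.
So (1/(2π)) ∫_{-π}^{π} (9x + 3)^2 dx = 81π^2/3 + 9 = 27π^2 + 9.
Parseval ⇒ Σ |c_n|^2 = 27π^2 + 9.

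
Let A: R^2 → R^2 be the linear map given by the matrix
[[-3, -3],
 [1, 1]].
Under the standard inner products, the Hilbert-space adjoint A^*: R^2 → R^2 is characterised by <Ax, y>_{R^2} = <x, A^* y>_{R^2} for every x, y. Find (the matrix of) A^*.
A^* = A^T =
[[-3, 1],
 [-3, 1]]

For real matrices with standard dot products, the defining identity <Ax, y> = <x, A^* y> gives (Ax)^T y = x^T (A^*) y, i.e. x^T A^T y = x^T (A^*) y. Since this holds for all x, y, we must have A^* = A^T. Therefore
A^* =
[[-3, 1],
 [-3, 1]].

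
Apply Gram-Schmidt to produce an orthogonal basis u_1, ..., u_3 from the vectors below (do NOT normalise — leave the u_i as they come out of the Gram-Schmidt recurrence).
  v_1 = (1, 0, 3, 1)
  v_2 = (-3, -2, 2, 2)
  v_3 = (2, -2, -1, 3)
Orthogonal basis:
  u_1 = (1, 0, 3, 1)
  u_2 = (-38/11, -2, 7/11, 17/11)
  u_3 = (208/103, -194/103, -163/103, 281/103)

Apply the Gram-Schmidt recurrence
  u_1 = v_1
  u_i = v_i − Σ_{j<i} ((v_i · u_j) / (u_j · u_j)) · u_j.

Step by step this gives:
  u_1 = (1, 0, 3, 1)
  u_2 = (-38/11, -2, 7/11, 17/11)
  u_3 = (208/103, -194/103, -163/103, 281/103)

Orthogonality check:
  u_2 · u_1 = 0 (should be 0)
  u_3 · u_1 = 0 (should be 0)
  u_3 · u_2 = 0 (should be 0)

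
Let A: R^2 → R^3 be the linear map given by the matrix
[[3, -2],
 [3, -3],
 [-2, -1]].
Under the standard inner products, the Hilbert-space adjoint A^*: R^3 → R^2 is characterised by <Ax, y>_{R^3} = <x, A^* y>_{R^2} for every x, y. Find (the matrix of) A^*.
A^* = A^T =
[[3, 3, -2],
 [-2, -3, -1]]

For real matrices with standard dot products, the defining identity <Ax, y> = <x, A^* y> gives (Ax)^T y = x^T (A^*) y, i.e. x^T A^T y = x^T (A^*) y. Since this holds for all x, y, we must have A^* = A^T. Therefore
A^* =
[[3, 3, -2],
 [-2, -3, -1]].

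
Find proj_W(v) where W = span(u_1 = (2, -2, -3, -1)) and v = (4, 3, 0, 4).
proj_W(v) = (-2/9, 2/9, 1/3, 1/9)

Set up U = [u_1 | ... | u_1] ∈ R^(4×1). The projector onto W = col(U) is P = U (U^T U)^(-1) U^T.
Compute U^T U =
  [18],
and U^T v = (-2).
Solve U^T U · c = U^T v for the coefficients: c = (-1/9). The projection is proj_W(v) = U c.
Check: (v - proj_W(v)) · u_1 = 0  (should be 0).
Result: proj_W(v) = (-2/9, 2/9, 1/3, 1/9).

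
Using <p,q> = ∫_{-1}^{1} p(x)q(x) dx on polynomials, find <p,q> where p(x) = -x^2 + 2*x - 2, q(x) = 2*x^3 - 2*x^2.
<p,q> = 76/15

Expand the product: p(x)·q(x) = -2*x^5 + 6*x^4 - 8*x^3 + 4*x^2.
∫_{-1}^{1} of each monomial x^k gives [2/(k+1) if k even, 0 if k odd]. Integrating term-by-term (or equivalently evaluating the antiderivative F(x) = -x^6/3 + 6*x^5/5 - 2*x^4 + 4*x^3/3 at the endpoints):
  F(1) − F(−1) = 1/5 − (-73/15) = 76/15.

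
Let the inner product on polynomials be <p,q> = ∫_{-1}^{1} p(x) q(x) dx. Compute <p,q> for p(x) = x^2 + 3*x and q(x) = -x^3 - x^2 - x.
<p,q> = -18/5

Expand the product: p(x)·q(x) = -x^5 - 4*x^4 - 4*x^3 - 3*x^2.
∫_{-1}^{1} of each monomial x^k gives [2/(k+1) if k even, 0 if k odd]. Integrating term-by-term (or equivalently evaluating the antiderivative F(x) = -x^6/6 - 4*x^5/5 - x^4 - x^3 at the endpoints):
  F(1) − F(−1) = -89/30 − (19/30) = -18/5.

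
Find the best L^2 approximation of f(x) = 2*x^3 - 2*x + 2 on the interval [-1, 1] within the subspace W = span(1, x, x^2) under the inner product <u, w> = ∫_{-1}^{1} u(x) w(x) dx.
g(x) = 2 - 4*x/5

The best approximation g ∈ W is the orthogonal projection of f onto W. Writing g = a_0 + a_1 x + a_2 x^2, the coefficients solve the normal equations G · a = b where
  G_{ij} = <φ_i, φ_j> and b_i = <f, φ_i>, with φ_0 = 1, φ_1 = x, φ_2 = x^2.
G =
  [2, 0, 2/3]
  [0, 2/3, 0]
  [2/3, 0, 2/5],
b = (4, -8/15, 4/3).
Solving gives a_0 = 2, a_1 = -4/5, a_2 = 0, so
  g(x) = 2 - 4*x/5.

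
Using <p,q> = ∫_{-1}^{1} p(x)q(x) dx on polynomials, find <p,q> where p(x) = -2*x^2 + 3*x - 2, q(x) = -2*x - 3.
<p,q> = 12

Expand the product: p(x)·q(x) = 4*x^3 - 5*x + 6.
∫_{-1}^{1} of each monomial x^k gives [2/(k+1) if k even, 0 if k odd]. Integrating term-by-term (or equivalently evaluating the antiderivative F(x) = x^4 - 5*x^2/2 + 6*x at the endpoints):
  F(1) − F(−1) = 9/2 − (-15/2) = 12.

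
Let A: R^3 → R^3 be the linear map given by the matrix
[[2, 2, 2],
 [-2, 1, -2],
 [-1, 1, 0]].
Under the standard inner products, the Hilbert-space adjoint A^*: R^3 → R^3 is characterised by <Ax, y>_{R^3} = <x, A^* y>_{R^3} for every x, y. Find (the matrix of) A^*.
A^* = A^T =
[[2, -2, -1],
 [2, 1, 1],
 [2, -2, 0]]

For real matrices with standard dot products, the defining identity <Ax, y> = <x, A^* y> gives (Ax)^T y = x^T (A^*) y, i.e. x^T A^T y = x^T (A^*) y. Since this holds for all x, y, we must have A^* = A^T. Therefore
A^* =
[[2, -2, -1],
 [2, 1, 1],
 [2, -2, 0]].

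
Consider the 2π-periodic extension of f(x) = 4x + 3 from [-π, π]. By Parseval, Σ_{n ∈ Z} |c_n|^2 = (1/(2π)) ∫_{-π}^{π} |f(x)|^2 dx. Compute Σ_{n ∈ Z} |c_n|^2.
Σ |c_n|^2 = 16π^2/3 + 9

Expand and integrate term by term over [-π, π]:
  ∫ (4x)^2 dx = 16·(2π^3/3); ∫ 2·4·(3)·x dx = 0 (odd integrand); ∫ 3^2 dx = 9·2π.
So (1/(2π)) ∫_{-π}^{π} (4x + 3)^2 dx = 16π^2/3 + 9 = 16π^2/3 + 9.
Parseval ⇒ Σ |c_n|^2 = 16π^2/3 + 9.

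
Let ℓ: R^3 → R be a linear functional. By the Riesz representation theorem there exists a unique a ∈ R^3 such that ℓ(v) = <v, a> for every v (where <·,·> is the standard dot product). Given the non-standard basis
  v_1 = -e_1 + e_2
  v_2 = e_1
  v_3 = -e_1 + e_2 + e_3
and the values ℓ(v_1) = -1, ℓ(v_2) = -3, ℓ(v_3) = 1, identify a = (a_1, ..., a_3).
a = (-3, -4, 2)

Write a = (a_1, ..., a_3) in the standard basis. For each basis vector v_i, ℓ(v_i) = <v_i, a> is a linear equation in the a_j's. Collect the n equations into a matrix system V a = ℓ, where row i of V is v_i (expressed in the standard basis). Since V is invertible (lower-triangular with 1s on the diagonal, up to permutation), solve by back-substitution:
  V =
[[-1, 1, 0],
 [1, 0, 0],
 [-1, 1, 1]]
  V a = (-1, -3, 1)
Solving gives a = (-3, -4, 2).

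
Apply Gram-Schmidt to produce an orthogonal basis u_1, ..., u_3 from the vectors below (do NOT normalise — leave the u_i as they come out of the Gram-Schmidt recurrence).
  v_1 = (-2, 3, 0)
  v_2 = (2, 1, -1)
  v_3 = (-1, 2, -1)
Orthogonal basis:
  u_1 = (-2, 3, 0)
  u_2 = (24/13, 16/13, -1)
  u_3 = (-3/11, -2/11, -8/11)

Apply the Gram-Schmidt recurrence
  u_1 = v_1
  u_i = v_i − Σ_{j<i} ((v_i · u_j) / (u_j · u_j)) · u_j.

Step by step this gives:
  u_1 = (-2, 3, 0)
  u_2 = (24/13, 16/13, -1)
  u_3 = (-3/11, -2/11, -8/11)

Orthogonality check:
  u_2 · u_1 = 0 (should be 0)
  u_3 · u_1 = 0 (should be 0)
  u_3 · u_2 = 0 (should be 0)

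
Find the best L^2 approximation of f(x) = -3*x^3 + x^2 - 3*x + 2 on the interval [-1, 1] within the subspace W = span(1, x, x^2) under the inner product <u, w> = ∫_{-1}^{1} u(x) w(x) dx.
g(x) = x^2 - 24*x/5 + 2

The best approximation g ∈ W is the orthogonal projection of f onto W. Writing g = a_0 + a_1 x + a_2 x^2, the coefficients solve the normal equations G · a = b where
  G_{ij} = <φ_i, φ_j> and b_i = <f, φ_i>, with φ_0 = 1, φ_1 = x, φ_2 = x^2.
G =
  [2, 0, 2/3]
  [0, 2/3, 0]
  [2/3, 0, 2/5],
b = (14/3, -16/5, 26/15).
Solving gives a_0 = 2, a_1 = -24/5, a_2 = 1, so
  g(x) = x^2 - 24*x/5 + 2.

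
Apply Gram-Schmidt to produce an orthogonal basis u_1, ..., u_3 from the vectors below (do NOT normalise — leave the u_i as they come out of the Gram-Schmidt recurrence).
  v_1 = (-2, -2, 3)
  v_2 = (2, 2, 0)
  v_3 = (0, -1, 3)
Orthogonal basis:
  u_1 = (-2, -2, 3)
  u_2 = (18/17, 18/17, 24/17)
  u_3 = (1/2, -1/2, 0)

Apply the Gram-Schmidt recurrence
  u_1 = v_1
  u_i = v_i − Σ_{j<i} ((v_i · u_j) / (u_j · u_j)) · u_j.

Step by step this gives:
  u_1 = (-2, -2, 3)
  u_2 = (18/17, 18/17, 24/17)
  u_3 = (1/2, -1/2, 0)

Orthogonality check:
  u_2 · u_1 = 0 (should be 0)
  u_3 · u_1 = 0 (should be 0)
  u_3 · u_2 = 0 (should be 0)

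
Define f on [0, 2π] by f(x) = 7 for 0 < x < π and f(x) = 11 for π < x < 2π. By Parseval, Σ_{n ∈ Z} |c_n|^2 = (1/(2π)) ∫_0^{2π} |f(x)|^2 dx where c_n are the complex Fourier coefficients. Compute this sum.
Σ |c_n|^2 = 85

Parseval equates the L^2 energy of f (normalised by 1/(2π)) with the ℓ^2 sum of its Fourier coefficients: (1/(2π)) ∫_0^{2π} |f|^2 = Σ |c_n|^2.
Compute the left side: (1/(2π)) [∫_0^π 7^2 dx + ∫_π^{2π} 11^2 dx] = (1/(2π)) · (49π + 121π) = (49 + 121)/2 = 85.
So Σ_{n ∈ Z} |c_n|^2 = 85.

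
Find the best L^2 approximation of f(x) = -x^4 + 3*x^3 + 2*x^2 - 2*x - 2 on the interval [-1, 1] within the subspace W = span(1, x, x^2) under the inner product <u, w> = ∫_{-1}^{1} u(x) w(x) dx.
g(x) = 8*x^2/7 - x/5 - 67/35

The best approximation g ∈ W is the orthogonal projection of f onto W. Writing g = a_0 + a_1 x + a_2 x^2, the coefficients solve the normal equations G · a = b where
  G_{ij} = <φ_i, φ_j> and b_i = <f, φ_i>, with φ_0 = 1, φ_1 = x, φ_2 = x^2.
G =
  [2, 0, 2/3]
  [0, 2/3, 0]
  [2/3, 0, 2/5],
b = (-46/15, -2/15, -86/105).
Solving gives a_0 = -67/35, a_1 = -1/5, a_2 = 8/7, so
  g(x) = 8*x^2/7 - x/5 - 67/35.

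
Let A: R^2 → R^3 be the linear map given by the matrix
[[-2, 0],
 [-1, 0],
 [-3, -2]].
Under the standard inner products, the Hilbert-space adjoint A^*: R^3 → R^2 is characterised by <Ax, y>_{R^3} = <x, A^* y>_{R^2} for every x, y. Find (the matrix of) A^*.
A^* = A^T =
[[-2, -1, -3],
 [0, 0, -2]]

For real matrices with standard dot products, the defining identity <Ax, y> = <x, A^* y> gives (Ax)^T y = x^T (A^*) y, i.e. x^T A^T y = x^T (A^*) y. Since this holds for all x, y, we must have A^* = A^T. Therefore
A^* =
[[-2, -1, -3],
 [0, 0, -2]].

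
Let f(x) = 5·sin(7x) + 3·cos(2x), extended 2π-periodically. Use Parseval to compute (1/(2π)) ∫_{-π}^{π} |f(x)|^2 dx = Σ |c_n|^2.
Σ |c_n|^2 = 17

Expand |f|^2 and use orthogonality of {sin(nx), cos(mx)} on [-π, π]:
  ∫_{-π}^{π} sin(nx)^2 dx = π, ∫ cos(mx)^2 dx = π, and cross terms integrate to 0.
So ∫_{-π}^{π} f(x)^2 dx = 5^2 · π + 3^2 · π = (25 + 9)π.
Divide by 2π: (25 + 9)/2 = 17.
By Parseval, this equals Σ |c_n|^2.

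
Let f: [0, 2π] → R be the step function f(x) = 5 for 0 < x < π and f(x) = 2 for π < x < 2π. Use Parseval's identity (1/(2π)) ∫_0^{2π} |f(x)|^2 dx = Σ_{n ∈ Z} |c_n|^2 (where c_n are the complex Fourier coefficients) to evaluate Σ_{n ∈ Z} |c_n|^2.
Σ |c_n|^2 = 29/2

Parseval equates the L^2 energy of f (normalised by 1/(2π)) with the ℓ^2 sum of its Fourier coefficients: (1/(2π)) ∫_0^{2π} |f|^2 = Σ |c_n|^2.
Compute the left side: (1/(2π)) [∫_0^π 5^2 dx + ∫_π^{2π} 2^2 dx] = (1/(2π)) · (25π + 4π) = (25 + 4)/2 = 29/2.
So Σ_{n ∈ Z} |c_n|^2 = 29/2.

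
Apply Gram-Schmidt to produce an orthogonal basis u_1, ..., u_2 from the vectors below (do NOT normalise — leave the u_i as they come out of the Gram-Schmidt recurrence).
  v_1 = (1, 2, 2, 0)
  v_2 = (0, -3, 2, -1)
Orthogonal basis:
  u_1 = (1, 2, 2, 0)
  u_2 = (2/9, -23/9, 22/9, -1)

Apply the Gram-Schmidt recurrence
  u_1 = v_1
  u_i = v_i − Σ_{j<i} ((v_i · u_j) / (u_j · u_j)) · u_j.

Step by step this gives:
  u_1 = (1, 2, 2, 0)
  u_2 = (2/9, -23/9, 22/9, -1)

Orthogonality check:
  u_2 · u_1 = 0 (should be 0)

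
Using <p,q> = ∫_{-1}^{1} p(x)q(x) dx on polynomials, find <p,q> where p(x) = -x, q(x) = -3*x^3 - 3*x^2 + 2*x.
<p,q> = -2/15

Expand the product: p(x)·q(x) = 3*x^4 + 3*x^3 - 2*x^2.
∫_{-1}^{1} of each monomial x^k gives [2/(k+1) if k even, 0 if k odd]. Integrating term-by-term (or equivalently evaluating the antiderivative F(x) = 3*x^5/5 + 3*x^4/4 - 2*x^3/3 at the endpoints):
  F(1) − F(−1) = 41/60 − (49/60) = -2/15.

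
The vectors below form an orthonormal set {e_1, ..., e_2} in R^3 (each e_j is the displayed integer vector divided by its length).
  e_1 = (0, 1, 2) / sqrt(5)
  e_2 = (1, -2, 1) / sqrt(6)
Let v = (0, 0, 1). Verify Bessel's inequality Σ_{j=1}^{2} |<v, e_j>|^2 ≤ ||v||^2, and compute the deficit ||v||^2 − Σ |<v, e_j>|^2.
Σ |<v, e_j>|^2 = 29/30; ||v||^2 = 1; deficit = 1/30

Write each e_j = u_j / sqrt(<u_j, u_j>) where u_j is the displayed integer vector. Then <v, e_j> = <v, u_j> / sqrt(<u_j, u_j>), so |<v, e_j>|^2 = <v, u_j>^2 / <u_j, u_j>.
Coefficients: <v, e_1> = 2/sqrt(5), <v, e_2> = 1/sqrt(6).
Square and sum: Σ |<v, e_j>|^2 = 29/30.
Compute ||v||^2 = v·v = 1.
Deficit = 1 − 29/30 = 1/30 ≥ 0, confirming Bessel's inequality. (The deficit equals ||v − Σ <v,e_j> e_j||^2, the squared distance from v to span{e_j}.)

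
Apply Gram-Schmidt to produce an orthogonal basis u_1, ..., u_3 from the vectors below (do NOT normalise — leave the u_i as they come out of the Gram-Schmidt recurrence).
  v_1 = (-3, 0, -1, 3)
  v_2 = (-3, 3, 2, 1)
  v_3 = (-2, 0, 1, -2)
Orthogonal basis:
  u_1 = (-3, 0, -1, 3)
  u_2 = (-27/19, 3, 48/19, -11/19)
  u_3 = (-551/337, -372/337, 6/337, -549/337)

Apply the Gram-Schmidt recurrence
  u_1 = v_1
  u_i = v_i − Σ_{j<i} ((v_i · u_j) / (u_j · u_j)) · u_j.

Step by step this gives:
  u_1 = (-3, 0, -1, 3)
  u_2 = (-27/19, 3, 48/19, -11/19)
  u_3 = (-551/337, -372/337, 6/337, -549/337)

Orthogonality check:
  u_2 · u_1 = 0 (should be 0)
  u_3 · u_1 = 0 (should be 0)
  u_3 · u_2 = 0 (should be 0)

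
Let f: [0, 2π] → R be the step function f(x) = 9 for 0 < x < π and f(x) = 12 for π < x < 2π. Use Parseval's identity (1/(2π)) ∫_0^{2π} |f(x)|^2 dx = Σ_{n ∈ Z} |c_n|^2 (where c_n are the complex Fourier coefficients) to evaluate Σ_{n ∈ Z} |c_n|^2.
Σ |c_n|^2 = 225/2

Parseval equates the L^2 energy of f (normalised by 1/(2π)) with the ℓ^2 sum of its Fourier coefficients: (1/(2π)) ∫_0^{2π} |f|^2 = Σ |c_n|^2.
Compute the left side: (1/(2π)) [∫_0^π 9^2 dx + ∫_π^{2π} 12^2 dx] = (1/(2π)) · (81π + 144π) = (81 + 144)/2 = 225/2.
So Σ_{n ∈ Z} |c_n|^2 = 225/2.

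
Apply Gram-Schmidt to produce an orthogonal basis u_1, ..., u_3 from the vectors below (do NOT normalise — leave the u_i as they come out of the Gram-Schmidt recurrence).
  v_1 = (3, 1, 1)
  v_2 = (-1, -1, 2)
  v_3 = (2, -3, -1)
Orthogonal basis:
  u_1 = (3, 1, 1)
  u_2 = (-5/11, -9/11, 24/11)
  u_3 = (87/62, -203/62, -29/31)

Apply the Gram-Schmidt recurrence
  u_1 = v_1
  u_i = v_i − Σ_{j<i} ((v_i · u_j) / (u_j · u_j)) · u_j.

Step by step this gives:
  u_1 = (3, 1, 1)
  u_2 = (-5/11, -9/11, 24/11)
  u_3 = (87/62, -203/62, -29/31)

Orthogonality check:
  u_2 · u_1 = 0 (should be 0)
  u_3 · u_1 = 0 (should be 0)
  u_3 · u_2 = 0 (should be 0)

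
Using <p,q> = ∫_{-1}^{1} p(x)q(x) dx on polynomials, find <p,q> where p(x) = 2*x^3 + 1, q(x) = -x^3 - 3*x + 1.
<p,q> = -34/35

Expand the product: p(x)·q(x) = -2*x^6 - 6*x^4 + x^3 - 3*x + 1.
∫_{-1}^{1} of each monomial x^k gives [2/(k+1) if k even, 0 if k odd]. Integrating term-by-term (or equivalently evaluating the antiderivative F(x) = -2*x^7/7 - 6*x^5/5 + x^4/4 - 3*x^2/2 + x at the endpoints):
  F(1) − F(−1) = -243/140 − (-107/140) = -34/35.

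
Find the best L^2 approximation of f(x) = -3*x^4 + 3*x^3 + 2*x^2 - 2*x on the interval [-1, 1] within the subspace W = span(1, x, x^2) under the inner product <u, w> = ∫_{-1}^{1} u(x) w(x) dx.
g(x) = -4*x^2/7 - x/5 + 9/35

The best approximation g ∈ W is the orthogonal projection of f onto W. Writing g = a_0 + a_1 x + a_2 x^2, the coefficients solve the normal equations G · a = b where
  G_{ij} = <φ_i, φ_j> and b_i = <f, φ_i>, with φ_0 = 1, φ_1 = x, φ_2 = x^2.
G =
  [2, 0, 2/3]
  [0, 2/3, 0]
  [2/3, 0, 2/5],
b = (2/15, -2/15, -2/35).
Solving gives a_0 = 9/35, a_1 = -1/5, a_2 = -4/7, so
  g(x) = -4*x^2/7 - x/5 + 9/35.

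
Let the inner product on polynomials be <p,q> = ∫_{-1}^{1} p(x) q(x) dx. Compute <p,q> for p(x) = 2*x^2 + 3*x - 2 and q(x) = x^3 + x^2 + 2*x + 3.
<p,q> = -10/3

Expand the product: p(x)·q(x) = 2*x^5 + 5*x^4 + 5*x^3 + 10*x^2 + 5*x - 6.
∫_{-1}^{1} of each monomial x^k gives [2/(k+1) if k even, 0 if k odd]. Integrating term-by-term (or equivalently evaluating the antiderivative F(x) = x^6/3 + x^5 + 5*x^4/4 + 10*x^3/3 + 5*x^2/2 - 6*x at the endpoints):
  F(1) − F(−1) = 29/12 − (23/4) = -10/3.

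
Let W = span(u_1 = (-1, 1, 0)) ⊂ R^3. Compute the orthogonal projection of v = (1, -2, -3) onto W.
proj_W(v) = (3/2, -3/2, 0)

Set up U = [u_1 | ... | u_1] ∈ R^(3×1). The projector onto W = col(U) is P = U (U^T U)^(-1) U^T.
Compute U^T U =
  [2],
and U^T v = (-3).
Solve U^T U · c = U^T v for the coefficients: c = (-3/2). The projection is proj_W(v) = U c.
Check: (v - proj_W(v)) · u_1 = 0  (should be 0).
Result: proj_W(v) = (3/2, -3/2, 0).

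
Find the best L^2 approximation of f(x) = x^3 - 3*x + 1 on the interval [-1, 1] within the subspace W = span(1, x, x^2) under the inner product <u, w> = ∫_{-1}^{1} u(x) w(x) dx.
g(x) = 1 - 12*x/5

The best approximation g ∈ W is the orthogonal projection of f onto W. Writing g = a_0 + a_1 x + a_2 x^2, the coefficients solve the normal equations G · a = b where
  G_{ij} = <φ_i, φ_j> and b_i = <f, φ_i>, with φ_0 = 1, φ_1 = x, φ_2 = x^2.
G =
  [2, 0, 2/3]
  [0, 2/3, 0]
  [2/3, 0, 2/5],
b = (2, -8/5, 2/3).
Solving gives a_0 = 1, a_1 = -12/5, a_2 = 0, so
  g(x) = 1 - 12*x/5.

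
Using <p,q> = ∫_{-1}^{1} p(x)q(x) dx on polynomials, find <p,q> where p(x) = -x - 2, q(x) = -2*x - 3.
<p,q> = 40/3

Expand the product: p(x)·q(x) = 2*x^2 + 7*x + 6.
∫_{-1}^{1} of each monomial x^k gives [2/(k+1) if k even, 0 if k odd]. Integrating term-by-term (or equivalently evaluating the antiderivative F(x) = 2*x^3/3 + 7*x^2/2 + 6*x at the endpoints):
  F(1) − F(−1) = 61/6 − (-19/6) = 40/3.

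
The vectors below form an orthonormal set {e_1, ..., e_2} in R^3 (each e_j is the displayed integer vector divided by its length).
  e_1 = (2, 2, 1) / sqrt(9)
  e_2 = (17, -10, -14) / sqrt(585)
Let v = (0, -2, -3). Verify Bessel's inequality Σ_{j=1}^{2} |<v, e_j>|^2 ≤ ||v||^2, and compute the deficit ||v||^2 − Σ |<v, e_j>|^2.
Σ |<v, e_j>|^2 = 781/65; ||v||^2 = 13; deficit = 64/65

Write each e_j = u_j / sqrt(<u_j, u_j>) where u_j is the displayed integer vector. Then <v, e_j> = <v, u_j> / sqrt(<u_j, u_j>), so |<v, e_j>|^2 = <v, u_j>^2 / <u_j, u_j>.
Coefficients: <v, e_1> = -7/sqrt(9), <v, e_2> = 62/sqrt(585).
Square and sum: Σ |<v, e_j>|^2 = 781/65.
Compute ||v||^2 = v·v = 13.
Deficit = 13 − 781/65 = 64/65 ≥ 0, confirming Bessel's inequality. (The deficit equals ||v − Σ <v,e_j> e_j||^2, the squared distance from v to span{e_j}.)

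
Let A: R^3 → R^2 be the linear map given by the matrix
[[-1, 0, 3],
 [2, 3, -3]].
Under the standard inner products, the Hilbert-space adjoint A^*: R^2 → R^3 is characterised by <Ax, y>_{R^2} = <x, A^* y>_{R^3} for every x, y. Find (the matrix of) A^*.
A^* = A^T =
[[-1, 2],
 [0, 3],
 [3, -3]]

For real matrices with standard dot products, the defining identity <Ax, y> = <x, A^* y> gives (Ax)^T y = x^T (A^*) y, i.e. x^T A^T y = x^T (A^*) y. Since this holds for all x, y, we must have A^* = A^T. Therefore
A^* =
[[-1, 2],
 [0, 3],
 [3, -3]].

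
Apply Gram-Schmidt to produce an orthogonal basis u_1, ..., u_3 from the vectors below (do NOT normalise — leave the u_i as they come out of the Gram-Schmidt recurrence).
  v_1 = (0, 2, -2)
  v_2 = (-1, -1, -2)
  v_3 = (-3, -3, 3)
Orthogonal basis:
  u_1 = (0, 2, -2)
  u_2 = (-1, -3/2, -3/2)
  u_3 = (-27/11, 9/11, 9/11)

Apply the Gram-Schmidt recurrence
  u_1 = v_1
  u_i = v_i − Σ_{j<i} ((v_i · u_j) / (u_j · u_j)) · u_j.

Step by step this gives:
  u_1 = (0, 2, -2)
  u_2 = (-1, -3/2, -3/2)
  u_3 = (-27/11, 9/11, 9/11)

Orthogonality check:
  u_2 · u_1 = 0 (should be 0)
  u_3 · u_1 = 0 (should be 0)
  u_3 · u_2 = 0 (should be 0)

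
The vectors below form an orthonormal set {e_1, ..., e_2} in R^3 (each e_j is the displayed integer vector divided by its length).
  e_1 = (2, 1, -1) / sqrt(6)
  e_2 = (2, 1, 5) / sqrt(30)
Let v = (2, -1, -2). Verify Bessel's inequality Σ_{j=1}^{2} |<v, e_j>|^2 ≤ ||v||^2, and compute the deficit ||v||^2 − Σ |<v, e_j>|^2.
Σ |<v, e_j>|^2 = 29/5; ||v||^2 = 9; deficit = 16/5

Write each e_j = u_j / sqrt(<u_j, u_j>) where u_j is the displayed integer vector. Then <v, e_j> = <v, u_j> / sqrt(<u_j, u_j>), so |<v, e_j>|^2 = <v, u_j>^2 / <u_j, u_j>.
Coefficients: <v, e_1> = 5/sqrt(6), <v, e_2> = -7/sqrt(30).
Square and sum: Σ |<v, e_j>|^2 = 29/5.
Compute ||v||^2 = v·v = 9.
Deficit = 9 − 29/5 = 16/5 ≥ 0, confirming Bessel's inequality. (The deficit equals ||v − Σ <v,e_j> e_j||^2, the squared distance from v to span{e_j}.)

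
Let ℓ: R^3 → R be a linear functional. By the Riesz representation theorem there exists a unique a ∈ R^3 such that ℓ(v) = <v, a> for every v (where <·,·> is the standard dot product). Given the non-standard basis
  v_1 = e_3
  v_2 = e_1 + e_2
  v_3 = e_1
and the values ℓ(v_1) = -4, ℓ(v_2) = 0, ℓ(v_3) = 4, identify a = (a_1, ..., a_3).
a = (4, -4, -4)

Write a = (a_1, ..., a_3) in the standard basis. For each basis vector v_i, ℓ(v_i) = <v_i, a> is a linear equation in the a_j's. Collect the n equations into a matrix system V a = ℓ, where row i of V is v_i (expressed in the standard basis). Since V is invertible (lower-triangular with 1s on the diagonal, up to permutation), solve by back-substitution:
  V =
[[0, 0, 1],
 [1, 1, 0],
 [1, 0, 0]]
  V a = (-4, 0, 4)
Solving gives a = (4, -4, -4).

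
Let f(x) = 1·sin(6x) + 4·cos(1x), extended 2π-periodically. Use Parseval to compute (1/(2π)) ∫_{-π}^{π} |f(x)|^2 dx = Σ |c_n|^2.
Σ |c_n|^2 = 17/2

Expand |f|^2 and use orthogonality of {sin(nx), cos(mx)} on [-π, π]:
  ∫_{-π}^{π} sin(nx)^2 dx = π, ∫ cos(mx)^2 dx = π, and cross terms integrate to 0.
So ∫_{-π}^{π} f(x)^2 dx = 1^2 · π + 4^2 · π = (1 + 16)π.
Divide by 2π: (1 + 16)/2 = 17/2.
By Parseval, this equals Σ |c_n|^2.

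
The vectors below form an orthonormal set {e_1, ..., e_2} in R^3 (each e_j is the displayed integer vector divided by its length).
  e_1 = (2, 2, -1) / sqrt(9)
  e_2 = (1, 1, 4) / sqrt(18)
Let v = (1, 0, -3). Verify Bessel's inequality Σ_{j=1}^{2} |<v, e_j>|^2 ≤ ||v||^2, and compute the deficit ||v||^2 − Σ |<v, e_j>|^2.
Σ |<v, e_j>|^2 = 19/2; ||v||^2 = 10; deficit = 1/2

Write each e_j = u_j / sqrt(<u_j, u_j>) where u_j is the displayed integer vector. Then <v, e_j> = <v, u_j> / sqrt(<u_j, u_j>), so |<v, e_j>|^2 = <v, u_j>^2 / <u_j, u_j>.
Coefficients: <v, e_1> = 5/sqrt(9), <v, e_2> = -11/sqrt(18).
Square and sum: Σ |<v, e_j>|^2 = 19/2.
Compute ||v||^2 = v·v = 10.
Deficit = 10 − 19/2 = 1/2 ≥ 0, confirming Bessel's inequality. (The deficit equals ||v − Σ <v,e_j> e_j||^2, the squared distance from v to span{e_j}.)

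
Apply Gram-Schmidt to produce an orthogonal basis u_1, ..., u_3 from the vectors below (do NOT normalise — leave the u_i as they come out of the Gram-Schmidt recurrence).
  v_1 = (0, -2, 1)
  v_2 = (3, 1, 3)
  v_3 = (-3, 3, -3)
Orthogonal basis:
  u_1 = (0, -2, 1)
  u_2 = (3, 7/5, 14/5)
  u_3 = (-42/47, 18/47, 36/47)

Apply the Gram-Schmidt recurrence
  u_1 = v_1
  u_i = v_i − Σ_{j<i} ((v_i · u_j) / (u_j · u_j)) · u_j.

Step by step this gives:
  u_1 = (0, -2, 1)
  u_2 = (3, 7/5, 14/5)
  u_3 = (-42/47, 18/47, 36/47)

Orthogonality check:
  u_2 · u_1 = 0 (should be 0)
  u_3 · u_1 = 0 (should be 0)
  u_3 · u_2 = 0 (should be 0)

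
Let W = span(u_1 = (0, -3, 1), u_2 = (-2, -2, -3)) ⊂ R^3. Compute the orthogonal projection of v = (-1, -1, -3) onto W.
proj_W(v) = (-260/161, -143/161, -429/161)

Set up U = [u_1 | ... | u_2] ∈ R^(3×2). The projector onto W = col(U) is P = U (U^T U)^(-1) U^T.
Compute U^T U =
  [10, 3]
  [3, 17],
and U^T v = (0, 13).
Solve U^T U · c = U^T v for the coefficients: c = (-39/161, 130/161). The projection is proj_W(v) = U c.
Check: (v - proj_W(v)) · u_1 = 0  (should be 0).
Check: (v - proj_W(v)) · u_2 = 0  (should be 0).
Result: proj_W(v) = (-260/161, -143/161, -429/161).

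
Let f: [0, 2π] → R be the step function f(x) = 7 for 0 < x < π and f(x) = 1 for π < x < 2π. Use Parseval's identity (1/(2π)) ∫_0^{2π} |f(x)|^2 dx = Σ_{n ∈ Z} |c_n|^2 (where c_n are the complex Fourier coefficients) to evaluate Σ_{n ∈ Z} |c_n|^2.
Σ |c_n|^2 = 25

Parseval equates the L^2 energy of f (normalised by 1/(2π)) with the ℓ^2 sum of its Fourier coefficients: (1/(2π)) ∫_0^{2π} |f|^2 = Σ |c_n|^2.
Compute the left side: (1/(2π)) [∫_0^π 7^2 dx + ∫_π^{2π} 1^2 dx] = (1/(2π)) · (49π + 1π) = (49 + 1)/2 = 25.
So Σ_{n ∈ Z} |c_n|^2 = 25.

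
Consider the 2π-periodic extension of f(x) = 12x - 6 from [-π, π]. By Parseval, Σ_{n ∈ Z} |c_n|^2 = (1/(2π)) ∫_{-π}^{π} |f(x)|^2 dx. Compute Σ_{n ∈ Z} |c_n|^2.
Σ |c_n|^2 = 48π^2 + 36

Expand and integrate term by term over [-π, π]:
  ∫ (12x)^2 dx = 144·(2π^3/3); ∫ 2·12·(-6)·x dx = 0 (odd integrand); ∫ (-6)^2 dx = 36·2π.
So (1/(2π)) ∫_{-π}^{π} (12x - 6)^2 dx = 144π^2/3 + 36 = 48π^2 + 36.
Parseval ⇒ Σ |c_n|^2 = 48π^2 + 36.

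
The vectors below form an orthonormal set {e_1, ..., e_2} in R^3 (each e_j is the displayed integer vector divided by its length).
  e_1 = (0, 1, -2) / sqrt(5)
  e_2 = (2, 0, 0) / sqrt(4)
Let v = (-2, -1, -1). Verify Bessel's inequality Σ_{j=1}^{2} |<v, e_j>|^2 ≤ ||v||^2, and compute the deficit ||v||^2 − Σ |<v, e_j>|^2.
Σ |<v, e_j>|^2 = 21/5; ||v||^2 = 6; deficit = 9/5

Write each e_j = u_j / sqrt(<u_j, u_j>) where u_j is the displayed integer vector. Then <v, e_j> = <v, u_j> / sqrt(<u_j, u_j>), so |<v, e_j>|^2 = <v, u_j>^2 / <u_j, u_j>.
Coefficients: <v, e_1> = 1/sqrt(5), <v, e_2> = -4/sqrt(4).
Square and sum: Σ |<v, e_j>|^2 = 21/5.
Compute ||v||^2 = v·v = 6.
Deficit = 6 − 21/5 = 9/5 ≥ 0, confirming Bessel's inequality. (The deficit equals ||v − Σ <v,e_j> e_j||^2, the squared distance from v to span{e_j}.)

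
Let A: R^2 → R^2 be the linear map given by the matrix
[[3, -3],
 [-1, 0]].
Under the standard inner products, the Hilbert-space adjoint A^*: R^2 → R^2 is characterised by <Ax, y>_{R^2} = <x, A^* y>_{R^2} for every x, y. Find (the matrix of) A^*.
A^* = A^T =
[[3, -1],
 [-3, 0]]

For real matrices with standard dot products, the defining identity <Ax, y> = <x, A^* y> gives (Ax)^T y = x^T (A^*) y, i.e. x^T A^T y = x^T (A^*) y. Since this holds for all x, y, we must have A^* = A^T. Therefore
A^* =
[[3, -1],
 [-3, 0]].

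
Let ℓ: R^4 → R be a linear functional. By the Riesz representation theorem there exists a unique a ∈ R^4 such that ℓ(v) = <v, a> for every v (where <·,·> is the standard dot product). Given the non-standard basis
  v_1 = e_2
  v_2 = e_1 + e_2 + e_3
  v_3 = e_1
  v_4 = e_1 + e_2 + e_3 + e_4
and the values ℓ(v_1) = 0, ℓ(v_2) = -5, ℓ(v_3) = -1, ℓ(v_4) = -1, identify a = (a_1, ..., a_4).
a = (-1, 0, -4, 4)

Write a = (a_1, ..., a_4) in the standard basis. For each basis vector v_i, ℓ(v_i) = <v_i, a> is a linear equation in the a_j's. Collect the n equations into a matrix system V a = ℓ, where row i of V is v_i (expressed in the standard basis). Since V is invertible (lower-triangular with 1s on the diagonal, up to permutation), solve by back-substitution:
  V =
[[0, 1, 0, 0],
 [1, 1, 1, 0],
 [1, 0, 0, 0],
 [1, 1, 1, 1]]
  V a = (0, -5, -1, -1)
Solving gives a = (-1, 0, -4, 4).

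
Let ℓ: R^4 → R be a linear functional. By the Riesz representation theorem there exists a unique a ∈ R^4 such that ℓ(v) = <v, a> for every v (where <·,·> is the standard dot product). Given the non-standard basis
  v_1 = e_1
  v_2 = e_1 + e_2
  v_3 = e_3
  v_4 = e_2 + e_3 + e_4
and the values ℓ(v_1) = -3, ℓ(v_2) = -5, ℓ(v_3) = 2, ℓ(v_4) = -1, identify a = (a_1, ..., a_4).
a = (-3, -2, 2, -1)

Write a = (a_1, ..., a_4) in the standard basis. For each basis vector v_i, ℓ(v_i) = <v_i, a> is a linear equation in the a_j's. Collect the n equations into a matrix system V a = ℓ, where row i of V is v_i (expressed in the standard basis). Since V is invertible (lower-triangular with 1s on the diagonal, up to permutation), solve by back-substitution:
  V =
[[1, 0, 0, 0],
 [1, 1, 0, 0],
 [0, 0, 1, 0],
 [0, 1, 1, 1]]
  V a = (-3, -5, 2, -1)
Solving gives a = (-3, -2, 2, -1).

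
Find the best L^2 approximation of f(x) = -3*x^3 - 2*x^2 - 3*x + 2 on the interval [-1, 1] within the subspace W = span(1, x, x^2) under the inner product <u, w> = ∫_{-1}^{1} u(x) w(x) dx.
g(x) = -2*x^2 - 24*x/5 + 2

The best approximation g ∈ W is the orthogonal projection of f onto W. Writing g = a_0 + a_1 x + a_2 x^2, the coefficients solve the normal equations G · a = b where
  G_{ij} = <φ_i, φ_j> and b_i = <f, φ_i>, with φ_0 = 1, φ_1 = x, φ_2 = x^2.
G =
  [2, 0, 2/3]
  [0, 2/3, 0]
  [2/3, 0, 2/5],
b = (8/3, -16/5, 8/15).
Solving gives a_0 = 2, a_1 = -24/5, a_2 = -2, so
  g(x) = -2*x^2 - 24*x/5 + 2.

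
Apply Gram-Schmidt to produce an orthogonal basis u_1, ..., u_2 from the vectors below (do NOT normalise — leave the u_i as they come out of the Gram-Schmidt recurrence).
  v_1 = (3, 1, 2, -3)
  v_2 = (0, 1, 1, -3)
Orthogonal basis:
  u_1 = (3, 1, 2, -3)
  u_2 = (-36/23, 11/23, -1/23, -33/23)

Apply the Gram-Schmidt recurrence
  u_1 = v_1
  u_i = v_i − Σ_{j<i} ((v_i · u_j) / (u_j · u_j)) · u_j.

Step by step this gives:
  u_1 = (3, 1, 2, -3)
  u_2 = (-36/23, 11/23, -1/23, -33/23)

Orthogonality check:
  u_2 · u_1 = 0 (should be 0)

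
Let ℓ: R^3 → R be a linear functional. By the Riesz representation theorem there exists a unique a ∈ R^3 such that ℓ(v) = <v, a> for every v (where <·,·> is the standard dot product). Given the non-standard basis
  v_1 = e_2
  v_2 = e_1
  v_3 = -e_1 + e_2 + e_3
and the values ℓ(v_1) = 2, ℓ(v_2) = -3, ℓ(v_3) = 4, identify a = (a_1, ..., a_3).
a = (-3, 2, -1)

Write a = (a_1, ..., a_3) in the standard basis. For each basis vector v_i, ℓ(v_i) = <v_i, a> is a linear equation in the a_j's. Collect the n equations into a matrix system V a = ℓ, where row i of V is v_i (expressed in the standard basis). Since V is invertible (lower-triangular with 1s on the diagonal, up to permutation), solve by back-substitution:
  V =
[[0, 1, 0],
 [1, 0, 0],
 [-1, 1, 1]]
  V a = (2, -3, 4)
Solving gives a = (-3, 2, -1).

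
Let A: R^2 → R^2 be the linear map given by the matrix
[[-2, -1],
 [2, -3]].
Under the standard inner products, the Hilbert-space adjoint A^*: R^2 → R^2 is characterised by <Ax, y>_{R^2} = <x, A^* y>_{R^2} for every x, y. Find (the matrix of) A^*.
A^* = A^T =
[[-2, 2],
 [-1, -3]]

For real matrices with standard dot products, the defining identity <Ax, y> = <x, A^* y> gives (Ax)^T y = x^T (A^*) y, i.e. x^T A^T y = x^T (A^*) y. Since this holds for all x, y, we must have A^* = A^T. Therefore
A^* =
[[-2, 2],
 [-1, -3]].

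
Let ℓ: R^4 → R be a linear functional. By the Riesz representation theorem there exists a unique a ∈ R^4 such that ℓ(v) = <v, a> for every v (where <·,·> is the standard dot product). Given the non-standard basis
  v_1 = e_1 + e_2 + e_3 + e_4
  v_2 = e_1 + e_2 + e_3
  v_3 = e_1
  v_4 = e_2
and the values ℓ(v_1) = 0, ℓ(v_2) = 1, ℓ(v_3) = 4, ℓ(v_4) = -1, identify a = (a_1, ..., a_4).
a = (4, -1, -2, -1)

Write a = (a_1, ..., a_4) in the standard basis. For each basis vector v_i, ℓ(v_i) = <v_i, a> is a linear equation in the a_j's. Collect the n equations into a matrix system V a = ℓ, where row i of V is v_i (expressed in the standard basis). Since V is invertible (lower-triangular with 1s on the diagonal, up to permutation), solve by back-substitution:
  V =
[[1, 1, 1, 1],
 [1, 1, 1, 0],
 [1, 0, 0, 0],
 [0, 1, 0, 0]]
  V a = (0, 1, 4, -1)
Solving gives a = (4, -1, -2, -1).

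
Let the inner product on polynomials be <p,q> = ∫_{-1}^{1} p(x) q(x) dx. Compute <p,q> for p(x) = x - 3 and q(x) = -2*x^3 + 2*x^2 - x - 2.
<p,q> = 98/15

Expand the product: p(x)·q(x) = -2*x^4 + 8*x^3 - 7*x^2 + x + 6.
∫_{-1}^{1} of each monomial x^k gives [2/(k+1) if k even, 0 if k odd]. Integrating term-by-term (or equivalently evaluating the antiderivative F(x) = -2*x^5/5 + 2*x^4 - 7*x^3/3 + x^2/2 + 6*x at the endpoints):
  F(1) − F(−1) = 173/30 − (-23/30) = 98/15.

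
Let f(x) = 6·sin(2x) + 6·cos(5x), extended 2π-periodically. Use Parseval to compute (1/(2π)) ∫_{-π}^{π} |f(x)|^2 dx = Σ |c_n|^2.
Σ |c_n|^2 = 36

Expand |f|^2 and use orthogonality of {sin(nx), cos(mx)} on [-π, π]:
  ∫_{-π}^{π} sin(nx)^2 dx = π, ∫ cos(mx)^2 dx = π, and cross terms integrate to 0.
So ∫_{-π}^{π} f(x)^2 dx = 6^2 · π + 6^2 · π = (36 + 36)π.
Divide by 2π: (36 + 36)/2 = 36.
By Parseval, this equals Σ |c_n|^2.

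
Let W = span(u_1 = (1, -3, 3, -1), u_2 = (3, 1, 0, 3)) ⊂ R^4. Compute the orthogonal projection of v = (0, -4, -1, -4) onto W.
proj_W(v) = (-92/53, -878/371, 597/371, -1042/371)

Set up U = [u_1 | ... | u_2] ∈ R^(4×2). The projector onto W = col(U) is P = U (U^T U)^(-1) U^T.
Compute U^T U =
  [20, -3]
  [-3, 19],
and U^T v = (13, -16).
Solve U^T U · c = U^T v for the coefficients: c = (199/371, -281/371). The projection is proj_W(v) = U c.
Check: (v - proj_W(v)) · u_1 = 0  (should be 0).
Check: (v - proj_W(v)) · u_2 = 0  (should be 0).
Result: proj_W(v) = (-92/53, -878/371, 597/371, -1042/371).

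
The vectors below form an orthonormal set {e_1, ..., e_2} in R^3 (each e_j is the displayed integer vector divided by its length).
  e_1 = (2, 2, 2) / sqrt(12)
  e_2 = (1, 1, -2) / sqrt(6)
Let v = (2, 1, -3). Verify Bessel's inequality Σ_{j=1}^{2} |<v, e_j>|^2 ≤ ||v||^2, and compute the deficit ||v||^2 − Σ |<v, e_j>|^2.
Σ |<v, e_j>|^2 = 27/2; ||v||^2 = 14; deficit = 1/2

Write each e_j = u_j / sqrt(<u_j, u_j>) where u_j is the displayed integer vector. Then <v, e_j> = <v, u_j> / sqrt(<u_j, u_j>), so |<v, e_j>|^2 = <v, u_j>^2 / <u_j, u_j>.
Coefficients: <v, e_1> = 0/sqrt(12), <v, e_2> = 9/sqrt(6).
Square and sum: Σ |<v, e_j>|^2 = 27/2.
Compute ||v||^2 = v·v = 14.
Deficit = 14 − 27/2 = 1/2 ≥ 0, confirming Bessel's inequality. (The deficit equals ||v − Σ <v,e_j> e_j||^2, the squared distance from v to span{e_j}.)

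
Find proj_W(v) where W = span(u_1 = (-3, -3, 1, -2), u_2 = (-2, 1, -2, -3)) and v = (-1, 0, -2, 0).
proj_W(v) = (-38/73, 203/365, -286/365, -69/73)

Set up U = [u_1 | ... | u_2] ∈ R^(4×2). The projector onto W = col(U) is P = U (U^T U)^(-1) U^T.
Compute U^T U =
  [23, 7]
  [7, 18],
and U^T v = (1, 6).
Solve U^T U · c = U^T v for the coefficients: c = (-24/365, 131/365). The projection is proj_W(v) = U c.
Check: (v - proj_W(v)) · u_1 = 0  (should be 0).
Check: (v - proj_W(v)) · u_2 = 0  (should be 0).
Result: proj_W(v) = (-38/73, 203/365, -286/365, -69/73).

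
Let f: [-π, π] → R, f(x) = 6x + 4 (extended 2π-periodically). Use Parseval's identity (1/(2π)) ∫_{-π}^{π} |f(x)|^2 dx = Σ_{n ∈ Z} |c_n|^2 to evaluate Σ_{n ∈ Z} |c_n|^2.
Σ |c_n|^2 = 12π^2 + 16

Expand and integrate term by term over [-π, π]:
  ∫ (6x)^2 dx = 36·(2π^3/3); ∫ 2·6·(4)·x dx = 0 (odd integrand); ∫ 4^2 dx = 16·2π.
So (1/(2π)) ∫_{-π}^{π} (6x + 4)^2 dx = 36π^2/3 + 16 = 12π^2 + 16.
Parseval ⇒ Σ |c_n|^2 = 12π^2 + 16.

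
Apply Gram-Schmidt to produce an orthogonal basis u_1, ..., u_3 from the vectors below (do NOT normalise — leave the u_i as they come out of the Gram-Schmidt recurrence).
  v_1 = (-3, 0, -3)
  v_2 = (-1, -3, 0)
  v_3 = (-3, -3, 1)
Orthogonal basis:
  u_1 = (-3, 0, -3)
  u_2 = (-1/2, -3, 1/2)
  u_3 = (-27/19, 9/19, 27/19)

Apply the Gram-Schmidt recurrence
  u_1 = v_1
  u_i = v_i − Σ_{j<i} ((v_i · u_j) / (u_j · u_j)) · u_j.

Step by step this gives:
  u_1 = (-3, 0, -3)
  u_2 = (-1/2, -3, 1/2)
  u_3 = (-27/19, 9/19, 27/19)

Orthogonality check:
  u_2 · u_1 = 0 (should be 0)
  u_3 · u_1 = 0 (should be 0)
  u_3 · u_2 = 0 (should be 0)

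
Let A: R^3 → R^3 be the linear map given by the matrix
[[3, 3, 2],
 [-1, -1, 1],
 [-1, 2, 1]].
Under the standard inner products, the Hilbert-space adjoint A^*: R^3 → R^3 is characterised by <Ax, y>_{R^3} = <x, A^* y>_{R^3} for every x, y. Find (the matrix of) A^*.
A^* = A^T =
[[3, -1, -1],
 [3, -1, 2],
 [2, 1, 1]]

For real matrices with standard dot products, the defining identity <Ax, y> = <x, A^* y> gives (Ax)^T y = x^T (A^*) y, i.e. x^T A^T y = x^T (A^*) y. Since this holds for all x, y, we must have A^* = A^T. Therefore
A^* =
[[3, -1, -1],
 [3, -1, 2],
 [2, 1, 1]].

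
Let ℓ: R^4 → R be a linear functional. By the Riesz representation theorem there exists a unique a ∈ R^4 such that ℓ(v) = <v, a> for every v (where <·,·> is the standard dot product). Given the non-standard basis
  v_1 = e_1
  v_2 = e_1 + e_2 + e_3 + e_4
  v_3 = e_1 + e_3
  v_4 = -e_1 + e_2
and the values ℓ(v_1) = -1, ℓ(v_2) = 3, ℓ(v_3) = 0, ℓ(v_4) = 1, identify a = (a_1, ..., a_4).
a = (-1, 0, 1, 3)

Write a = (a_1, ..., a_4) in the standard basis. For each basis vector v_i, ℓ(v_i) = <v_i, a> is a linear equation in the a_j's. Collect the n equations into a matrix system V a = ℓ, where row i of V is v_i (expressed in the standard basis). Since V is invertible (lower-triangular with 1s on the diagonal, up to permutation), solve by back-substitution:
  V =
[[1, 0, 0, 0],
 [1, 1, 1, 1],
 [1, 0, 1, 0],
 [-1, 1, 0, 0]]
  V a = (-1, 3, 0, 1)
Solving gives a = (-1, 0, 1, 3).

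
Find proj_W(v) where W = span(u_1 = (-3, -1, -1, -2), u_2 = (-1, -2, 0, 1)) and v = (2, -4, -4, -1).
proj_W(v) = (-10/9, -5/3, -1/9, 5/9)

Set up U = [u_1 | ... | u_2] ∈ R^(4×2). The projector onto W = col(U) is P = U (U^T U)^(-1) U^T.
Compute U^T U =
  [15, 3]
  [3, 6],
and U^T v = (4, 5).
Solve U^T U · c = U^T v for the coefficients: c = (1/9, 7/9). The projection is proj_W(v) = U c.
Check: (v - proj_W(v)) · u_1 = 0  (should be 0).
Check: (v - proj_W(v)) · u_2 = 0  (should be 0).
Result: proj_W(v) = (-10/9, -5/3, -1/9, 5/9).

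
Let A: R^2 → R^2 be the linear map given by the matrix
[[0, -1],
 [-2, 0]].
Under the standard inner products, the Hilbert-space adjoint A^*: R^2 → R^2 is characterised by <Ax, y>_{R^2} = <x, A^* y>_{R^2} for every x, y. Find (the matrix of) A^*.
A^* = A^T =
[[0, -2],
 [-1, 0]]

For real matrices with standard dot products, the defining identity <Ax, y> = <x, A^* y> gives (Ax)^T y = x^T (A^*) y, i.e. x^T A^T y = x^T (A^*) y. Since this holds for all x, y, we must have A^* = A^T. Therefore
A^* =
[[0, -2],
 [-1, 0]].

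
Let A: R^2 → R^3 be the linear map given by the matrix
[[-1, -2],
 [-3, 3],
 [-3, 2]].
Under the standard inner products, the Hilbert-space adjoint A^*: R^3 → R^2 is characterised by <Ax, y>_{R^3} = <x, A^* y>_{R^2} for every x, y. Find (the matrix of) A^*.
A^* = A^T =
[[-1, -3, -3],
 [-2, 3, 2]]

For real matrices with standard dot products, the defining identity <Ax, y> = <x, A^* y> gives (Ax)^T y = x^T (A^*) y, i.e. x^T A^T y = x^T (A^*) y. Since this holds for all x, y, we must have A^* = A^T. Therefore
A^* =
[[-1, -3, -3],
 [-2, 3, 2]].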